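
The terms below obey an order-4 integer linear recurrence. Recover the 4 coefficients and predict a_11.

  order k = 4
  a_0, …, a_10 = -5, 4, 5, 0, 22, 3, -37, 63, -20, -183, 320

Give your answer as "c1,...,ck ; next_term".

  a_4 = 0·0 + -1·5 + 3·4 + -3·-5 = 22
  a_5 = 0·22 + -1·0 + 3·5 + -3·4 = 3
  a_6 = 0·3 + -1·22 + 3·0 + -3·5 = -37
  a_7 = 0·-37 + -1·3 + 3·22 + -3·0 = 63
  a_8 = 0·63 + -1·-37 + 3·3 + -3·22 = -20
  a_9 = 0·-20 + -1·63 + 3·-37 + -3·3 = -183
  a_10 = 0·-183 + -1·-20 + 3·63 + -3·-37 = 320
  a_11 = 0·320 + -1·-183 + 3·-20 + -3·63 = -66

0,-1,3,-3 ; -66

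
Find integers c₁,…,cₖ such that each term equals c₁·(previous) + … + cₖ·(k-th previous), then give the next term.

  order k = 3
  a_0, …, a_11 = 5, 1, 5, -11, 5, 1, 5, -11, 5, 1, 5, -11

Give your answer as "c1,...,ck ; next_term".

-1,-1,-1 ; 5

  a_3 = -1·5 + -1·1 + -1·5 = -11
  a_4 = -1·-11 + -1·5 + -1·1 = 5
  a_5 = -1·5 + -1·-11 + -1·5 = 1
  a_6 = -1·1 + -1·5 + -1·-11 = 5
  a_7 = -1·5 + -1·1 + -1·5 = -11
  a_8 = -1·-11 + -1·5 + -1·1 = 5
  a_9 = -1·5 + -1·-11 + -1·5 = 1
  a_10 = -1·1 + -1·5 + -1·-11 = 5
  a_11 = -1·5 + -1·1 + -1·5 = -11
  a_12 = -1·-11 + -1·5 + -1·1 = 5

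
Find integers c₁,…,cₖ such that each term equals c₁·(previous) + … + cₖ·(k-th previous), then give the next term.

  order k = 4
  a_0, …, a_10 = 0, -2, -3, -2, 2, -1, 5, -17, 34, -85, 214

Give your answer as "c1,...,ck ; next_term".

  a_4 = -1·-2 + 2·-3 + -3·-2 + 2·0 = 2
  a_5 = -1·2 + 2·-2 + -3·-3 + 2·-2 = -1
  a_6 = -1·-1 + 2·2 + -3·-2 + 2·-3 = 5
  a_7 = -1·5 + 2·-1 + -3·2 + 2·-2 = -17
  a_8 = -1·-17 + 2·5 + -3·-1 + 2·2 = 34
  a_9 = -1·34 + 2·-17 + -3·5 + 2·-1 = -85
  a_10 = -1·-85 + 2·34 + -3·-17 + 2·5 = 214
  a_11 = -1·214 + 2·-85 + -3·34 + 2·-17 = -520

-1,2,-3,2 ; -520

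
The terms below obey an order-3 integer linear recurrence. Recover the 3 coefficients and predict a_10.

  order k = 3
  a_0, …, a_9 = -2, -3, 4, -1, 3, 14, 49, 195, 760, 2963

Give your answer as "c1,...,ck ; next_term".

3,3,2 ; 11559

  a_3 = 3·4 + 3·-3 + 2·-2 = -1
  a_4 = 3·-1 + 3·4 + 2·-3 = 3
  a_5 = 3·3 + 3·-1 + 2·4 = 14
  a_6 = 3·14 + 3·3 + 2·-1 = 49
  a_7 = 3·49 + 3·14 + 2·3 = 195
  a_8 = 3·195 + 3·49 + 2·14 = 760
  a_9 = 3·760 + 3·195 + 2·49 = 2963
  a_10 = 3·2963 + 3·760 + 2·195 = 11559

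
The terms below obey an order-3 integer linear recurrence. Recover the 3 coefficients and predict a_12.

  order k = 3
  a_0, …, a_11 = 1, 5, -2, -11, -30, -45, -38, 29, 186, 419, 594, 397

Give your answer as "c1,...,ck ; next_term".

  a_3 = 2·-2 + -1·5 + -2·1 = -11
  a_4 = 2·-11 + -1·-2 + -2·5 = -30
  a_5 = 2·-30 + -1·-11 + -2·-2 = -45
  a_6 = 2·-45 + -1·-30 + -2·-11 = -38
  a_7 = 2·-38 + -1·-45 + -2·-30 = 29
  a_8 = 2·29 + -1·-38 + -2·-45 = 186
  a_9 = 2·186 + -1·29 + -2·-38 = 419
  a_10 = 2·419 + -1·186 + -2·29 = 594
  a_11 = 2·594 + -1·419 + -2·186 = 397
  a_12 = 2·397 + -1·594 + -2·419 = -638

2,-1,-2 ; -638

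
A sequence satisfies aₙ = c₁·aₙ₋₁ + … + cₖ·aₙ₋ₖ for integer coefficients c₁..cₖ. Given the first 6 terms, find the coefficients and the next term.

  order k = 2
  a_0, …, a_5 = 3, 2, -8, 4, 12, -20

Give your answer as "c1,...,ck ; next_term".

  a_2 = -1·2 + -2·3 = -8
  a_3 = -1·-8 + -2·2 = 4
  a_4 = -1·4 + -2·-8 = 12
  a_5 = -1·12 + -2·4 = -20
  a_6 = -1·-20 + -2·12 = -4

-1,-2 ; -4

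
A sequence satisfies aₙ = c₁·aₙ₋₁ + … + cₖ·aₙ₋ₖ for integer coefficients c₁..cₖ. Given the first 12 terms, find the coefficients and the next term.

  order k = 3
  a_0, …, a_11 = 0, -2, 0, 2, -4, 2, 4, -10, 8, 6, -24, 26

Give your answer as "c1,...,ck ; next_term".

-1,-1,1 ; 4

  a_3 = -1·0 + -1·-2 + 1·0 = 2
  a_4 = -1·2 + -1·0 + 1·-2 = -4
  a_5 = -1·-4 + -1·2 + 1·0 = 2
  a_6 = -1·2 + -1·-4 + 1·2 = 4
  a_7 = -1·4 + -1·2 + 1·-4 = -10
  a_8 = -1·-10 + -1·4 + 1·2 = 8
  a_9 = -1·8 + -1·-10 + 1·4 = 6
  a_10 = -1·6 + -1·8 + 1·-10 = -24
  a_11 = -1·-24 + -1·6 + 1·8 = 26
  a_12 = -1·26 + -1·-24 + 1·6 = 4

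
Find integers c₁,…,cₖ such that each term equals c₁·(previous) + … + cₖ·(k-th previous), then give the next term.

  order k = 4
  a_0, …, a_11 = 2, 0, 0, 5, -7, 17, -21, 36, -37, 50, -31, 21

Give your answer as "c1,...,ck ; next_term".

  a_4 = -1·5 + 2·0 + 2·0 + -1·2 = -7
  a_5 = -1·-7 + 2·5 + 2·0 + -1·0 = 17
  a_6 = -1·17 + 2·-7 + 2·5 + -1·0 = -21
  a_7 = -1·-21 + 2·17 + 2·-7 + -1·5 = 36
  a_8 = -1·36 + 2·-21 + 2·17 + -1·-7 = -37
  a_9 = -1·-37 + 2·36 + 2·-21 + -1·17 = 50
  a_10 = -1·50 + 2·-37 + 2·36 + -1·-21 = -31
  a_11 = -1·-31 + 2·50 + 2·-37 + -1·36 = 21
  a_12 = -1·21 + 2·-31 + 2·50 + -1·-37 = 54

-1,2,2,-1 ; 54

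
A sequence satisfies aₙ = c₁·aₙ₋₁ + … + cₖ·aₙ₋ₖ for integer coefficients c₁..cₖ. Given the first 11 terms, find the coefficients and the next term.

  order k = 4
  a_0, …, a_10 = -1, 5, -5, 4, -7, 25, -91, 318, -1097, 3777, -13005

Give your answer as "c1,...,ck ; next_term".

-4,-2,0,1 ; 44784

  a_4 = -4·4 + -2·-5 + 0·5 + 1·-1 = -7
  a_5 = -4·-7 + -2·4 + 0·-5 + 1·5 = 25
  a_6 = -4·25 + -2·-7 + 0·4 + 1·-5 = -91
  a_7 = -4·-91 + -2·25 + 0·-7 + 1·4 = 318
  a_8 = -4·318 + -2·-91 + 0·25 + 1·-7 = -1097
  a_9 = -4·-1097 + -2·318 + 0·-91 + 1·25 = 3777
  a_10 = -4·3777 + -2·-1097 + 0·318 + 1·-91 = -13005
  a_11 = -4·-13005 + -2·3777 + 0·-1097 + 1·318 = 44784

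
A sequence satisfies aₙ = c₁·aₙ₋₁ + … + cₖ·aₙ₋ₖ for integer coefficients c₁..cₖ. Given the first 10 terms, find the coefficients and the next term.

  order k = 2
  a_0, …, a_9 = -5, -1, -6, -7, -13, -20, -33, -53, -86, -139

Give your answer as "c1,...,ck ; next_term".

  a_2 = 1·-1 + 1·-5 = -6
  a_3 = 1·-6 + 1·-1 = -7
  a_4 = 1·-7 + 1·-6 = -13
  a_5 = 1·-13 + 1·-7 = -20
  a_6 = 1·-20 + 1·-13 = -33
  a_7 = 1·-33 + 1·-20 = -53
  a_8 = 1·-53 + 1·-33 = -86
  a_9 = 1·-86 + 1·-53 = -139
  a_10 = 1·-139 + 1·-86 = -225

1,1 ; -225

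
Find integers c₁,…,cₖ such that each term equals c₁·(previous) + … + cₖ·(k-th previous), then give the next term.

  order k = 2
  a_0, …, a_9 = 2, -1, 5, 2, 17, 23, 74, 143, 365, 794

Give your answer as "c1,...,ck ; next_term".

1,3 ; 1889

  a_2 = 1·-1 + 3·2 = 5
  a_3 = 1·5 + 3·-1 = 2
  a_4 = 1·2 + 3·5 = 17
  a_5 = 1·17 + 3·2 = 23
  a_6 = 1·23 + 3·17 = 74
  a_7 = 1·74 + 3·23 = 143
  a_8 = 1·143 + 3·74 = 365
  a_9 = 1·365 + 3·143 = 794
  a_10 = 1·794 + 3·365 = 1889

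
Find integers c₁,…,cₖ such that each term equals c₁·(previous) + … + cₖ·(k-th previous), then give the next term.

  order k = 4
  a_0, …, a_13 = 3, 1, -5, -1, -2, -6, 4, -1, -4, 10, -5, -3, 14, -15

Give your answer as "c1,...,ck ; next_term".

0,0,1,-1 ; 2

  a_4 = 0·-1 + 0·-5 + 1·1 + -1·3 = -2
  a_5 = 0·-2 + 0·-1 + 1·-5 + -1·1 = -6
  a_6 = 0·-6 + 0·-2 + 1·-1 + -1·-5 = 4
  a_7 = 0·4 + 0·-6 + 1·-2 + -1·-1 = -1
  a_8 = 0·-1 + 0·4 + 1·-6 + -1·-2 = -4
  a_9 = 0·-4 + 0·-1 + 1·4 + -1·-6 = 10
  a_10 = 0·10 + 0·-4 + 1·-1 + -1·4 = -5
  a_11 = 0·-5 + 0·10 + 1·-4 + -1·-1 = -3
  a_12 = 0·-3 + 0·-5 + 1·10 + -1·-4 = 14
  a_13 = 0·14 + 0·-3 + 1·-5 + -1·10 = -15
  a_14 = 0·-15 + 0·14 + 1·-3 + -1·-5 = 2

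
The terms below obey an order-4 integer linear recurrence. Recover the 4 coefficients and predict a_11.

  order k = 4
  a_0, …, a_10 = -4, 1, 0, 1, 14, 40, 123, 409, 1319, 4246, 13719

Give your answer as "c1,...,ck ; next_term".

3,0,3,-2 ; 44296

  a_4 = 3·1 + 0·0 + 3·1 + -2·-4 = 14
  a_5 = 3·14 + 0·1 + 3·0 + -2·1 = 40
  a_6 = 3·40 + 0·14 + 3·1 + -2·0 = 123
  a_7 = 3·123 + 0·40 + 3·14 + -2·1 = 409
  a_8 = 3·409 + 0·123 + 3·40 + -2·14 = 1319
  a_9 = 3·1319 + 0·409 + 3·123 + -2·40 = 4246
  a_10 = 3·4246 + 0·1319 + 3·409 + -2·123 = 13719
  a_11 = 3·13719 + 0·4246 + 3·1319 + -2·409 = 44296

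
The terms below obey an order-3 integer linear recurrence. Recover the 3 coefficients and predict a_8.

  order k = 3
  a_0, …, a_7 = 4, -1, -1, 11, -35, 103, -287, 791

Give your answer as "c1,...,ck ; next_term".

-3,0,2 ; -2167

  a_3 = -3·-1 + 0·-1 + 2·4 = 11
  a_4 = -3·11 + 0·-1 + 2·-1 = -35
  a_5 = -3·-35 + 0·11 + 2·-1 = 103
  a_6 = -3·103 + 0·-35 + 2·11 = -287
  a_7 = -3·-287 + 0·103 + 2·-35 = 791
  a_8 = -3·791 + 0·-287 + 2·103 = -2167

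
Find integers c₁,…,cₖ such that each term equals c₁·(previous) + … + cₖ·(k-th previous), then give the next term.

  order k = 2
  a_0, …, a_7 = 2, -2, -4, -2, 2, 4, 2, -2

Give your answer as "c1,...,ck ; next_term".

  a_2 = 1·-2 + -1·2 = -4
  a_3 = 1·-4 + -1·-2 = -2
  a_4 = 1·-2 + -1·-4 = 2
  a_5 = 1·2 + -1·-2 = 4
  a_6 = 1·4 + -1·2 = 2
  a_7 = 1·2 + -1·4 = -2
  a_8 = 1·-2 + -1·2 = -4

1,-1 ; -4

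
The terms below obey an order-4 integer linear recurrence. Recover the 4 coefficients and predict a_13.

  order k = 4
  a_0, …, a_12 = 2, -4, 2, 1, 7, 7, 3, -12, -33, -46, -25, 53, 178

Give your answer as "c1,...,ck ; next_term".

  a_4 = 1·1 + 0·2 + -2·-4 + -1·2 = 7
  a_5 = 1·7 + 0·1 + -2·2 + -1·-4 = 7
  a_6 = 1·7 + 0·7 + -2·1 + -1·2 = 3
  a_7 = 1·3 + 0·7 + -2·7 + -1·1 = -12
  a_8 = 1·-12 + 0·3 + -2·7 + -1·7 = -33
  a_9 = 1·-33 + 0·-12 + -2·3 + -1·7 = -46
  a_10 = 1·-46 + 0·-33 + -2·-12 + -1·3 = -25
  a_11 = 1·-25 + 0·-46 + -2·-33 + -1·-12 = 53
  a_12 = 1·53 + 0·-25 + -2·-46 + -1·-33 = 178
  a_13 = 1·178 + 0·53 + -2·-25 + -1·-46 = 274

1,0,-2,-1 ; 274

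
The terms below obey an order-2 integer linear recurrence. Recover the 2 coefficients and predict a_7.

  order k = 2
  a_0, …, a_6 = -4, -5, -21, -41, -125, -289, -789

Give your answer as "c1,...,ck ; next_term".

1,4 ; -1945

  a_2 = 1·-5 + 4·-4 = -21
  a_3 = 1·-21 + 4·-5 = -41
  a_4 = 1·-41 + 4·-21 = -125
  a_5 = 1·-125 + 4·-41 = -289
  a_6 = 1·-289 + 4·-125 = -789
  a_7 = 1·-789 + 4·-289 = -1945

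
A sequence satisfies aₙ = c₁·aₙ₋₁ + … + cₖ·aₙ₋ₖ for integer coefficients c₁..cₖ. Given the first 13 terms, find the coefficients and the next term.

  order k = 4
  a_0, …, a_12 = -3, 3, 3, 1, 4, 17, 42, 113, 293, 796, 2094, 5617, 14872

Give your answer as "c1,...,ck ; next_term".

1,4,0,3 ; 39728

  a_4 = 1·1 + 4·3 + 0·3 + 3·-3 = 4
  a_5 = 1·4 + 4·1 + 0·3 + 3·3 = 17
  a_6 = 1·17 + 4·4 + 0·1 + 3·3 = 42
  a_7 = 1·42 + 4·17 + 0·4 + 3·1 = 113
  a_8 = 1·113 + 4·42 + 0·17 + 3·4 = 293
  a_9 = 1·293 + 4·113 + 0·42 + 3·17 = 796
  a_10 = 1·796 + 4·293 + 0·113 + 3·42 = 2094
  a_11 = 1·2094 + 4·796 + 0·293 + 3·113 = 5617
  a_12 = 1·5617 + 4·2094 + 0·796 + 3·293 = 14872
  a_13 = 1·14872 + 4·5617 + 0·2094 + 3·796 = 39728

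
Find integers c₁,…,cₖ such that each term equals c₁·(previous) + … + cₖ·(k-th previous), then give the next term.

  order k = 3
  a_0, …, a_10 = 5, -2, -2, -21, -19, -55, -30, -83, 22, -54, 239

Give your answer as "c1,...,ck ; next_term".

1,2,-3 ; 65

  a_3 = 1·-2 + 2·-2 + -3·5 = -21
  a_4 = 1·-21 + 2·-2 + -3·-2 = -19
  a_5 = 1·-19 + 2·-21 + -3·-2 = -55
  a_6 = 1·-55 + 2·-19 + -3·-21 = -30
  a_7 = 1·-30 + 2·-55 + -3·-19 = -83
  a_8 = 1·-83 + 2·-30 + -3·-55 = 22
  a_9 = 1·22 + 2·-83 + -3·-30 = -54
  a_10 = 1·-54 + 2·22 + -3·-83 = 239
  a_11 = 1·239 + 2·-54 + -3·22 = 65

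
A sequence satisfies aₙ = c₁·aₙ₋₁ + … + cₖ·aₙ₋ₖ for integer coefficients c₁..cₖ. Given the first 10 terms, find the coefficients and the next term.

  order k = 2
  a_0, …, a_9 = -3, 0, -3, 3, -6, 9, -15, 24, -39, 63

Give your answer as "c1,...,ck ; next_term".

-1,1 ; -102

  a_2 = -1·0 + 1·-3 = -3
  a_3 = -1·-3 + 1·0 = 3
  a_4 = -1·3 + 1·-3 = -6
  a_5 = -1·-6 + 1·3 = 9
  a_6 = -1·9 + 1·-6 = -15
  a_7 = -1·-15 + 1·9 = 24
  a_8 = -1·24 + 1·-15 = -39
  a_9 = -1·-39 + 1·24 = 63
  a_10 = -1·63 + 1·-39 = -102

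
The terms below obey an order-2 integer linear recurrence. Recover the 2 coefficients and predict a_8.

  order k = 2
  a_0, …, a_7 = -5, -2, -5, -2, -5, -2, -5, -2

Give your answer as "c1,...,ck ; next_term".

0,1 ; -5

  a_2 = 0·-2 + 1·-5 = -5
  a_3 = 0·-5 + 1·-2 = -2
  a_4 = 0·-2 + 1·-5 = -5
  a_5 = 0·-5 + 1·-2 = -2
  a_6 = 0·-2 + 1·-5 = -5
  a_7 = 0·-5 + 1·-2 = -2
  a_8 = 0·-2 + 1·-5 = -5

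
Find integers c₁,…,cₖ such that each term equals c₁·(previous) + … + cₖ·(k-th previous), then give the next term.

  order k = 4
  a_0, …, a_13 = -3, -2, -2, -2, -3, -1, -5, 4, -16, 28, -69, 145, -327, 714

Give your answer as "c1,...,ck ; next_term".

-1,2,-1,1 ; -1582

  a_4 = -1·-2 + 2·-2 + -1·-2 + 1·-3 = -3
  a_5 = -1·-3 + 2·-2 + -1·-2 + 1·-2 = -1
  a_6 = -1·-1 + 2·-3 + -1·-2 + 1·-2 = -5
  a_7 = -1·-5 + 2·-1 + -1·-3 + 1·-2 = 4
  a_8 = -1·4 + 2·-5 + -1·-1 + 1·-3 = -16
  a_9 = -1·-16 + 2·4 + -1·-5 + 1·-1 = 28
  a_10 = -1·28 + 2·-16 + -1·4 + 1·-5 = -69
  a_11 = -1·-69 + 2·28 + -1·-16 + 1·4 = 145
  a_12 = -1·145 + 2·-69 + -1·28 + 1·-16 = -327
  a_13 = -1·-327 + 2·145 + -1·-69 + 1·28 = 714
  a_14 = -1·714 + 2·-327 + -1·145 + 1·-69 = -1582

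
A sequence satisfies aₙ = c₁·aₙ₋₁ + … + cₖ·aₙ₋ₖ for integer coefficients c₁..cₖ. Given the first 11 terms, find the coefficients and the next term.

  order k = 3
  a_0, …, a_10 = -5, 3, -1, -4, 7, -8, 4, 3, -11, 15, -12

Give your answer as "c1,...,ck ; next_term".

  a_3 = -1·-1 + 0·3 + 1·-5 = -4
  a_4 = -1·-4 + 0·-1 + 1·3 = 7
  a_5 = -1·7 + 0·-4 + 1·-1 = -8
  a_6 = -1·-8 + 0·7 + 1·-4 = 4
  a_7 = -1·4 + 0·-8 + 1·7 = 3
  a_8 = -1·3 + 0·4 + 1·-8 = -11
  a_9 = -1·-11 + 0·3 + 1·4 = 15
  a_10 = -1·15 + 0·-11 + 1·3 = -12
  a_11 = -1·-12 + 0·15 + 1·-11 = 1

-1,0,1 ; 1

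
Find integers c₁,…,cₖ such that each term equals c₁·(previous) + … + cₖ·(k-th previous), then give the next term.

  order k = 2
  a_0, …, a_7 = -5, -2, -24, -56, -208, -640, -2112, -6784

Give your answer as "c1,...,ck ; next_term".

  a_2 = 2·-2 + 4·-5 = -24
  a_3 = 2·-24 + 4·-2 = -56
  a_4 = 2·-56 + 4·-24 = -208
  a_5 = 2·-208 + 4·-56 = -640
  a_6 = 2·-640 + 4·-208 = -2112
  a_7 = 2·-2112 + 4·-640 = -6784
  a_8 = 2·-6784 + 4·-2112 = -22016

2,4 ; -22016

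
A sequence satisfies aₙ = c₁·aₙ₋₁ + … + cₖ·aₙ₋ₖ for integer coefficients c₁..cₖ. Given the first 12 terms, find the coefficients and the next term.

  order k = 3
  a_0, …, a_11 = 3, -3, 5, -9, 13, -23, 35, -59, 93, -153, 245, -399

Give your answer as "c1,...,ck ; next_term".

  a_3 = 0·5 + 2·-3 + -1·3 = -9
  a_4 = 0·-9 + 2·5 + -1·-3 = 13
  a_5 = 0·13 + 2·-9 + -1·5 = -23
  a_6 = 0·-23 + 2·13 + -1·-9 = 35
  a_7 = 0·35 + 2·-23 + -1·13 = -59
  a_8 = 0·-59 + 2·35 + -1·-23 = 93
  a_9 = 0·93 + 2·-59 + -1·35 = -153
  a_10 = 0·-153 + 2·93 + -1·-59 = 245
  a_11 = 0·245 + 2·-153 + -1·93 = -399
  a_12 = 0·-399 + 2·245 + -1·-153 = 643

0,2,-1 ; 643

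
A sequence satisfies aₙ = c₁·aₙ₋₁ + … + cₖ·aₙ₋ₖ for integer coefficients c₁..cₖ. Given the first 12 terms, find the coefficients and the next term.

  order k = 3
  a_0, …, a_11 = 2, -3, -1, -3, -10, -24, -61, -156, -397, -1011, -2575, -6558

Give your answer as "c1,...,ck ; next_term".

2,1,1 ; -16702

  a_3 = 2·-1 + 1·-3 + 1·2 = -3
  a_4 = 2·-3 + 1·-1 + 1·-3 = -10
  a_5 = 2·-10 + 1·-3 + 1·-1 = -24
  a_6 = 2·-24 + 1·-10 + 1·-3 = -61
  a_7 = 2·-61 + 1·-24 + 1·-10 = -156
  a_8 = 2·-156 + 1·-61 + 1·-24 = -397
  a_9 = 2·-397 + 1·-156 + 1·-61 = -1011
  a_10 = 2·-1011 + 1·-397 + 1·-156 = -2575
  a_11 = 2·-2575 + 1·-1011 + 1·-397 = -6558
  a_12 = 2·-6558 + 1·-2575 + 1·-1011 = -16702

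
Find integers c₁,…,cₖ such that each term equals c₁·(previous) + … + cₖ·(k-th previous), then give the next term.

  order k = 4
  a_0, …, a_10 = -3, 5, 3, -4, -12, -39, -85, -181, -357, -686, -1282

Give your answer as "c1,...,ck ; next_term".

  a_4 = 2·-4 + 1·3 + -2·5 + -1·-3 = -12
  a_5 = 2·-12 + 1·-4 + -2·3 + -1·5 = -39
  a_6 = 2·-39 + 1·-12 + -2·-4 + -1·3 = -85
  a_7 = 2·-85 + 1·-39 + -2·-12 + -1·-4 = -181
  a_8 = 2·-181 + 1·-85 + -2·-39 + -1·-12 = -357
  a_9 = 2·-357 + 1·-181 + -2·-85 + -1·-39 = -686
  a_10 = 2·-686 + 1·-357 + -2·-181 + -1·-85 = -1282
  a_11 = 2·-1282 + 1·-686 + -2·-357 + -1·-181 = -2355

2,1,-2,-1 ; -2355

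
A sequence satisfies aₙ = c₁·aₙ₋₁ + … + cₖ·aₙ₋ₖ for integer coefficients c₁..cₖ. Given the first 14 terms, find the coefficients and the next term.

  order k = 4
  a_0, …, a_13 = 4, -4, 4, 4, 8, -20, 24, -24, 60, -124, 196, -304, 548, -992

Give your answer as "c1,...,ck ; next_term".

-1,0,-1,2 ; 1688

  a_4 = -1·4 + 0·4 + -1·-4 + 2·4 = 8
  a_5 = -1·8 + 0·4 + -1·4 + 2·-4 = -20
  a_6 = -1·-20 + 0·8 + -1·4 + 2·4 = 24
  a_7 = -1·24 + 0·-20 + -1·8 + 2·4 = -24
  a_8 = -1·-24 + 0·24 + -1·-20 + 2·8 = 60
  a_9 = -1·60 + 0·-24 + -1·24 + 2·-20 = -124
  a_10 = -1·-124 + 0·60 + -1·-24 + 2·24 = 196
  a_11 = -1·196 + 0·-124 + -1·60 + 2·-24 = -304
  a_12 = -1·-304 + 0·196 + -1·-124 + 2·60 = 548
  a_13 = -1·548 + 0·-304 + -1·196 + 2·-124 = -992
  a_14 = -1·-992 + 0·548 + -1·-304 + 2·196 = 1688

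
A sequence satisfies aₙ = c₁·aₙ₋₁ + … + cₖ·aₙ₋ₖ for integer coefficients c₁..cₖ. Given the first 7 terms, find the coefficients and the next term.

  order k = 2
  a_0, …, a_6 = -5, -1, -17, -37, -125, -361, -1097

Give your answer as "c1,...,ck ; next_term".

2,3 ; -3277

  a_2 = 2·-1 + 3·-5 = -17
  a_3 = 2·-17 + 3·-1 = -37
  a_4 = 2·-37 + 3·-17 = -125
  a_5 = 2·-125 + 3·-37 = -361
  a_6 = 2·-361 + 3·-125 = -1097
  a_7 = 2·-1097 + 3·-361 = -3277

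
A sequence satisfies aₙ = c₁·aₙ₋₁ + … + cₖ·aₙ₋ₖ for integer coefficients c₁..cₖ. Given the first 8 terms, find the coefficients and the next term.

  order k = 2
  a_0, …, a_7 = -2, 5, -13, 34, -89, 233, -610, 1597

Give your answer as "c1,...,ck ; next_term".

  a_2 = -3·5 + -1·-2 = -13
  a_3 = -3·-13 + -1·5 = 34
  a_4 = -3·34 + -1·-13 = -89
  a_5 = -3·-89 + -1·34 = 233
  a_6 = -3·233 + -1·-89 = -610
  a_7 = -3·-610 + -1·233 = 1597
  a_8 = -3·1597 + -1·-610 = -4181

-3,-1 ; -4181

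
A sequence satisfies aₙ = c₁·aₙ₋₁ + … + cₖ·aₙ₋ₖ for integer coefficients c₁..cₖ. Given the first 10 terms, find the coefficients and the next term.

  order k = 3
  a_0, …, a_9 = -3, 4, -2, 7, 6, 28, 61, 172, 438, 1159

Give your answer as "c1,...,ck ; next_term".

  a_3 = 2·-2 + 2·4 + -1·-3 = 7
  a_4 = 2·7 + 2·-2 + -1·4 = 6
  a_5 = 2·6 + 2·7 + -1·-2 = 28
  a_6 = 2·28 + 2·6 + -1·7 = 61
  a_7 = 2·61 + 2·28 + -1·6 = 172
  a_8 = 2·172 + 2·61 + -1·28 = 438
  a_9 = 2·438 + 2·172 + -1·61 = 1159
  a_10 = 2·1159 + 2·438 + -1·172 = 3022

2,2,-1 ; 3022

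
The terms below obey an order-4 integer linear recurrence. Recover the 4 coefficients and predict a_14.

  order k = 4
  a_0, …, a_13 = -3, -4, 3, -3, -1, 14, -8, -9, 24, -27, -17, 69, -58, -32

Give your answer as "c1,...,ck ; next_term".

  a_4 = 0·-3 + -1·3 + 1·-4 + -2·-3 = -1
  a_5 = 0·-1 + -1·-3 + 1·3 + -2·-4 = 14
  a_6 = 0·14 + -1·-1 + 1·-3 + -2·3 = -8
  a_7 = 0·-8 + -1·14 + 1·-1 + -2·-3 = -9
  a_8 = 0·-9 + -1·-8 + 1·14 + -2·-1 = 24
  a_9 = 0·24 + -1·-9 + 1·-8 + -2·14 = -27
  a_10 = 0·-27 + -1·24 + 1·-9 + -2·-8 = -17
  a_11 = 0·-17 + -1·-27 + 1·24 + -2·-9 = 69
  a_12 = 0·69 + -1·-17 + 1·-27 + -2·24 = -58
  a_13 = 0·-58 + -1·69 + 1·-17 + -2·-27 = -32
  a_14 = 0·-32 + -1·-58 + 1·69 + -2·-17 = 161

0,-1,1,-2 ; 161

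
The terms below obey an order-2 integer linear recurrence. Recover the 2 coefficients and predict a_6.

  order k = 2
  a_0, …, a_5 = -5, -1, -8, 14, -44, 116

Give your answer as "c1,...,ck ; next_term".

  a_2 = -2·-1 + 2·-5 = -8
  a_3 = -2·-8 + 2·-1 = 14
  a_4 = -2·14 + 2·-8 = -44
  a_5 = -2·-44 + 2·14 = 116
  a_6 = -2·116 + 2·-44 = -320

-2,2 ; -320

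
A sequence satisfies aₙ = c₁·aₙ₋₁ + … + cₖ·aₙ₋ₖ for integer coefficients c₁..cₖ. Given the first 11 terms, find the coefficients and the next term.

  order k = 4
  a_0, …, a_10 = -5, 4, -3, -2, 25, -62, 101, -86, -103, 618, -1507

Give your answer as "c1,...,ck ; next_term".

  a_4 = -2·-2 + -1·-3 + 2·4 + -2·-5 = 25
  a_5 = -2·25 + -1·-2 + 2·-3 + -2·4 = -62
  a_6 = -2·-62 + -1·25 + 2·-2 + -2·-3 = 101
  a_7 = -2·101 + -1·-62 + 2·25 + -2·-2 = -86
  a_8 = -2·-86 + -1·101 + 2·-62 + -2·25 = -103
  a_9 = -2·-103 + -1·-86 + 2·101 + -2·-62 = 618
  a_10 = -2·618 + -1·-103 + 2·-86 + -2·101 = -1507
  a_11 = -2·-1507 + -1·618 + 2·-103 + -2·-86 = 2362

-2,-1,2,-2 ; 2362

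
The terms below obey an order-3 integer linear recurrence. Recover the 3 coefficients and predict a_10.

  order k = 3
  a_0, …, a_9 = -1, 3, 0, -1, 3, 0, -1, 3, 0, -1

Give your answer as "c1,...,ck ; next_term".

  a_3 = 0·0 + 0·3 + 1·-1 = -1
  a_4 = 0·-1 + 0·0 + 1·3 = 3
  a_5 = 0·3 + 0·-1 + 1·0 = 0
  a_6 = 0·0 + 0·3 + 1·-1 = -1
  a_7 = 0·-1 + 0·0 + 1·3 = 3
  a_8 = 0·3 + 0·-1 + 1·0 = 0
  a_9 = 0·0 + 0·3 + 1·-1 = -1
  a_10 = 0·-1 + 0·0 + 1·3 = 3

0,0,1 ; 3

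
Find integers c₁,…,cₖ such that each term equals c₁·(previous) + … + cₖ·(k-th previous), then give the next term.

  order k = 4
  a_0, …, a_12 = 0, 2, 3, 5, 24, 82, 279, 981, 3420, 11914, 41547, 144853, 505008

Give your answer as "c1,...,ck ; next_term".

  a_4 = 3·5 + 1·3 + 3·2 + -2·0 = 24
  a_5 = 3·24 + 1·5 + 3·3 + -2·2 = 82
  a_6 = 3·82 + 1·24 + 3·5 + -2·3 = 279
  a_7 = 3·279 + 1·82 + 3·24 + -2·5 = 981
  a_8 = 3·981 + 1·279 + 3·82 + -2·24 = 3420
  a_9 = 3·3420 + 1·981 + 3·279 + -2·82 = 11914
  a_10 = 3·11914 + 1·3420 + 3·981 + -2·279 = 41547
  a_11 = 3·41547 + 1·11914 + 3·3420 + -2·981 = 144853
  a_12 = 3·144853 + 1·41547 + 3·11914 + -2·3420 = 505008
  a_13 = 3·505008 + 1·144853 + 3·41547 + -2·11914 = 1760690

3,1,3,-2 ; 1760690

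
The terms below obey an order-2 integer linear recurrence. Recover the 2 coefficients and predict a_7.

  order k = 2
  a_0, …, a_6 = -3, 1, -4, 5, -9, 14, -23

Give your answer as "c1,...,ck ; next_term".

-1,1 ; 37

  a_2 = -1·1 + 1·-3 = -4
  a_3 = -1·-4 + 1·1 = 5
  a_4 = -1·5 + 1·-4 = -9
  a_5 = -1·-9 + 1·5 = 14
  a_6 = -1·14 + 1·-9 = -23
  a_7 = -1·-23 + 1·14 = 37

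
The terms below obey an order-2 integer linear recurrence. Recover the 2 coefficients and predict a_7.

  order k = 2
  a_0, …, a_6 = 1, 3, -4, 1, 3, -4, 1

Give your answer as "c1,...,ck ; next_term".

  a_2 = -1·3 + -1·1 = -4
  a_3 = -1·-4 + -1·3 = 1
  a_4 = -1·1 + -1·-4 = 3
  a_5 = -1·3 + -1·1 = -4
  a_6 = -1·-4 + -1·3 = 1
  a_7 = -1·1 + -1·-4 = 3

-1,-1 ; 3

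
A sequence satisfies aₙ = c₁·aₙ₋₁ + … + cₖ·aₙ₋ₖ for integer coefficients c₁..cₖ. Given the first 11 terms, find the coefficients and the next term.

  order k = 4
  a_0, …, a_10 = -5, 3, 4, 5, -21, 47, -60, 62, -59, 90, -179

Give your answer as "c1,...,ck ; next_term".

  a_4 = -2·5 + -1·4 + 1·3 + 2·-5 = -21
  a_5 = -2·-21 + -1·5 + 1·4 + 2·3 = 47
  a_6 = -2·47 + -1·-21 + 1·5 + 2·4 = -60
  a_7 = -2·-60 + -1·47 + 1·-21 + 2·5 = 62
  a_8 = -2·62 + -1·-60 + 1·47 + 2·-21 = -59
  a_9 = -2·-59 + -1·62 + 1·-60 + 2·47 = 90
  a_10 = -2·90 + -1·-59 + 1·62 + 2·-60 = -179
  a_11 = -2·-179 + -1·90 + 1·-59 + 2·62 = 333

-2,-1,1,2 ; 333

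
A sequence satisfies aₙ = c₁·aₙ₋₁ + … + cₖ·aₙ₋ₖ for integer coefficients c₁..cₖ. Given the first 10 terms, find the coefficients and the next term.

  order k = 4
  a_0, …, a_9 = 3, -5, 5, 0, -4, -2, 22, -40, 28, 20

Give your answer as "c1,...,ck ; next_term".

-2,-2,0,2 ; -52

  a_4 = -2·0 + -2·5 + 0·-5 + 2·3 = -4
  a_5 = -2·-4 + -2·0 + 0·5 + 2·-5 = -2
  a_6 = -2·-2 + -2·-4 + 0·0 + 2·5 = 22
  a_7 = -2·22 + -2·-2 + 0·-4 + 2·0 = -40
  a_8 = -2·-40 + -2·22 + 0·-2 + 2·-4 = 28
  a_9 = -2·28 + -2·-40 + 0·22 + 2·-2 = 20
  a_10 = -2·20 + -2·28 + 0·-40 + 2·22 = -52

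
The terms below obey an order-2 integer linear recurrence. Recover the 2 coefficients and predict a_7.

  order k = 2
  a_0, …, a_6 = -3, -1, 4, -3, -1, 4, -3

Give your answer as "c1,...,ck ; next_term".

  a_2 = -1·-1 + -1·-3 = 4
  a_3 = -1·4 + -1·-1 = -3
  a_4 = -1·-3 + -1·4 = -1
  a_5 = -1·-1 + -1·-3 = 4
  a_6 = -1·4 + -1·-1 = -3
  a_7 = -1·-3 + -1·4 = -1

-1,-1 ; -1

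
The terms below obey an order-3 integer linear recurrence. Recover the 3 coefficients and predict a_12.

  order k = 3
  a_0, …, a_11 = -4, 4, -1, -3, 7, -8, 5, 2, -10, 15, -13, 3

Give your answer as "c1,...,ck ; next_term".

  a_3 = -1·-1 + 0·4 + 1·-4 = -3
  a_4 = -1·-3 + 0·-1 + 1·4 = 7
  a_5 = -1·7 + 0·-3 + 1·-1 = -8
  a_6 = -1·-8 + 0·7 + 1·-3 = 5
  a_7 = -1·5 + 0·-8 + 1·7 = 2
  a_8 = -1·2 + 0·5 + 1·-8 = -10
  a_9 = -1·-10 + 0·2 + 1·5 = 15
  a_10 = -1·15 + 0·-10 + 1·2 = -13
  a_11 = -1·-13 + 0·15 + 1·-10 = 3
  a_12 = -1·3 + 0·-13 + 1·15 = 12

-1,0,1 ; 12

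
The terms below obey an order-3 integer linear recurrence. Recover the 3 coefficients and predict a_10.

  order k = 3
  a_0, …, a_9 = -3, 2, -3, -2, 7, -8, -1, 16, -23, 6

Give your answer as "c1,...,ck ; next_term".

  a_3 = -1·-3 + -1·2 + 1·-3 = -2
  a_4 = -1·-2 + -1·-3 + 1·2 = 7
  a_5 = -1·7 + -1·-2 + 1·-3 = -8
  a_6 = -1·-8 + -1·7 + 1·-2 = -1
  a_7 = -1·-1 + -1·-8 + 1·7 = 16
  a_8 = -1·16 + -1·-1 + 1·-8 = -23
  a_9 = -1·-23 + -1·16 + 1·-1 = 6
  a_10 = -1·6 + -1·-23 + 1·16 = 33

-1,-1,1 ; 33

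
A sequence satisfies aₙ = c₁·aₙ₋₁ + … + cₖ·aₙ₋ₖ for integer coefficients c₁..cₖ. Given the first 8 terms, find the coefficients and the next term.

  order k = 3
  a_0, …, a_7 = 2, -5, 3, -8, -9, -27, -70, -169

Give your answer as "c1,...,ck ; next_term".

1,3,2 ; -433

  a_3 = 1·3 + 3·-5 + 2·2 = -8
  a_4 = 1·-8 + 3·3 + 2·-5 = -9
  a_5 = 1·-9 + 3·-8 + 2·3 = -27
  a_6 = 1·-27 + 3·-9 + 2·-8 = -70
  a_7 = 1·-70 + 3·-27 + 2·-9 = -169
  a_8 = 1·-169 + 3·-70 + 2·-27 = -433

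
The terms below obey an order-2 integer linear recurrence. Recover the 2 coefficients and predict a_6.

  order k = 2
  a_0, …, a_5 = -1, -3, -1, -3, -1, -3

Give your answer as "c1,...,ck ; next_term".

  a_2 = 0·-3 + 1·-1 = -1
  a_3 = 0·-1 + 1·-3 = -3
  a_4 = 0·-3 + 1·-1 = -1
  a_5 = 0·-1 + 1·-3 = -3
  a_6 = 0·-3 + 1·-1 = -1

0,1 ; -1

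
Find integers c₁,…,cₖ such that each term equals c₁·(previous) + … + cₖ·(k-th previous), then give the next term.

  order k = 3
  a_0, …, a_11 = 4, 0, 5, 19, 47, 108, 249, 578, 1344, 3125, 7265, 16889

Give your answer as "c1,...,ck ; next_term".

3,-2,1 ; 39262

  a_3 = 3·5 + -2·0 + 1·4 = 19
  a_4 = 3·19 + -2·5 + 1·0 = 47
  a_5 = 3·47 + -2·19 + 1·5 = 108
  a_6 = 3·108 + -2·47 + 1·19 = 249
  a_7 = 3·249 + -2·108 + 1·47 = 578
  a_8 = 3·578 + -2·249 + 1·108 = 1344
  a_9 = 3·1344 + -2·578 + 1·249 = 3125
  a_10 = 3·3125 + -2·1344 + 1·578 = 7265
  a_11 = 3·7265 + -2·3125 + 1·1344 = 16889
  a_12 = 3·16889 + -2·7265 + 1·3125 = 39262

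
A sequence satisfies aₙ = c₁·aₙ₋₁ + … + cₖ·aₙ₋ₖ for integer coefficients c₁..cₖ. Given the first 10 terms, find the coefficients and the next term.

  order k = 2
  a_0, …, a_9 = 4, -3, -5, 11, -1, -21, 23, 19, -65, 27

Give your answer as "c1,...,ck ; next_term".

-1,-2 ; 103

  a_2 = -1·-3 + -2·4 = -5
  a_3 = -1·-5 + -2·-3 = 11
  a_4 = -1·11 + -2·-5 = -1
  a_5 = -1·-1 + -2·11 = -21
  a_6 = -1·-21 + -2·-1 = 23
  a_7 = -1·23 + -2·-21 = 19
  a_8 = -1·19 + -2·23 = -65
  a_9 = -1·-65 + -2·19 = 27
  a_10 = -1·27 + -2·-65 = 103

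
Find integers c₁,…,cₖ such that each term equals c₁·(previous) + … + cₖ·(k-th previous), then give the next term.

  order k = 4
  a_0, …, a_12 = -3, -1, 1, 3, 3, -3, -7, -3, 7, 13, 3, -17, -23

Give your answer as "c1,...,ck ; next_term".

0,-1,-1,-1 ; 1

  a_4 = 0·3 + -1·1 + -1·-1 + -1·-3 = 3
  a_5 = 0·3 + -1·3 + -1·1 + -1·-1 = -3
  a_6 = 0·-3 + -1·3 + -1·3 + -1·1 = -7
  a_7 = 0·-7 + -1·-3 + -1·3 + -1·3 = -3
  a_8 = 0·-3 + -1·-7 + -1·-3 + -1·3 = 7
  a_9 = 0·7 + -1·-3 + -1·-7 + -1·-3 = 13
  a_10 = 0·13 + -1·7 + -1·-3 + -1·-7 = 3
  a_11 = 0·3 + -1·13 + -1·7 + -1·-3 = -17
  a_12 = 0·-17 + -1·3 + -1·13 + -1·7 = -23
  a_13 = 0·-23 + -1·-17 + -1·3 + -1·13 = 1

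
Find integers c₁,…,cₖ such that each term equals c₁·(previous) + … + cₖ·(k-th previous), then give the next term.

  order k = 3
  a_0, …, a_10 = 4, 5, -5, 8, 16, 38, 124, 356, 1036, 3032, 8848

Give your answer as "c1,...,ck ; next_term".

2,2,2 ; 25832

  a_3 = 2·-5 + 2·5 + 2·4 = 8
  a_4 = 2·8 + 2·-5 + 2·5 = 16
  a_5 = 2·16 + 2·8 + 2·-5 = 38
  a_6 = 2·38 + 2·16 + 2·8 = 124
  a_7 = 2·124 + 2·38 + 2·16 = 356
  a_8 = 2·356 + 2·124 + 2·38 = 1036
  a_9 = 2·1036 + 2·356 + 2·124 = 3032
  a_10 = 2·3032 + 2·1036 + 2·356 = 8848
  a_11 = 2·8848 + 2·3032 + 2·1036 = 25832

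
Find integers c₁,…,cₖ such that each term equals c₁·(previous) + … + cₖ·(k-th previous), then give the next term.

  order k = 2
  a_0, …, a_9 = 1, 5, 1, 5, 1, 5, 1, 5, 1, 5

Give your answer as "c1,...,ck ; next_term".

  a_2 = 0·5 + 1·1 = 1
  a_3 = 0·1 + 1·5 = 5
  a_4 = 0·5 + 1·1 = 1
  a_5 = 0·1 + 1·5 = 5
  a_6 = 0·5 + 1·1 = 1
  a_7 = 0·1 + 1·5 = 5
  a_8 = 0·5 + 1·1 = 1
  a_9 = 0·1 + 1·5 = 5
  a_10 = 0·5 + 1·1 = 1

0,1 ; 1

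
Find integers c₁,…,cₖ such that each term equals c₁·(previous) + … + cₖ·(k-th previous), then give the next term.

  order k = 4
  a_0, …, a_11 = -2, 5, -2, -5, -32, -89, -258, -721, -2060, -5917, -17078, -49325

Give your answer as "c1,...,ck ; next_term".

  a_4 = 4·-5 + -3·-2 + -2·5 + 4·-2 = -32
  a_5 = 4·-32 + -3·-5 + -2·-2 + 4·5 = -89
  a_6 = 4·-89 + -3·-32 + -2·-5 + 4·-2 = -258
  a_7 = 4·-258 + -3·-89 + -2·-32 + 4·-5 = -721
  a_8 = 4·-721 + -3·-258 + -2·-89 + 4·-32 = -2060
  a_9 = 4·-2060 + -3·-721 + -2·-258 + 4·-89 = -5917
  a_10 = 4·-5917 + -3·-2060 + -2·-721 + 4·-258 = -17078
  a_11 = 4·-17078 + -3·-5917 + -2·-2060 + 4·-721 = -49325
  a_12 = 4·-49325 + -3·-17078 + -2·-5917 + 4·-2060 = -142472

4,-3,-2,4 ; -142472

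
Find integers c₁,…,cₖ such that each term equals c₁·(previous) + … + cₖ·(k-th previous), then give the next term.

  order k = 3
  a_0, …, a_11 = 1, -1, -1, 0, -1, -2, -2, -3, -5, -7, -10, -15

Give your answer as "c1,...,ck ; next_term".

  a_3 = 1·-1 + 0·-1 + 1·1 = 0
  a_4 = 1·0 + 0·-1 + 1·-1 = -1
  a_5 = 1·-1 + 0·0 + 1·-1 = -2
  a_6 = 1·-2 + 0·-1 + 1·0 = -2
  a_7 = 1·-2 + 0·-2 + 1·-1 = -3
  a_8 = 1·-3 + 0·-2 + 1·-2 = -5
  a_9 = 1·-5 + 0·-3 + 1·-2 = -7
  a_10 = 1·-7 + 0·-5 + 1·-3 = -10
  a_11 = 1·-10 + 0·-7 + 1·-5 = -15
  a_12 = 1·-15 + 0·-10 + 1·-7 = -22

1,0,1 ; -22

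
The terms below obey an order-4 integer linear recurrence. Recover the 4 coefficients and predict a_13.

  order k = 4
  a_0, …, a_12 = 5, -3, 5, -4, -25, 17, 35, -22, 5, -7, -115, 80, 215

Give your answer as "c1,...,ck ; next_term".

  a_4 = 0·-4 + -2·5 + 0·-3 + -3·5 = -25
  a_5 = 0·-25 + -2·-4 + 0·5 + -3·-3 = 17
  a_6 = 0·17 + -2·-25 + 0·-4 + -3·5 = 35
  a_7 = 0·35 + -2·17 + 0·-25 + -3·-4 = -22
  a_8 = 0·-22 + -2·35 + 0·17 + -3·-25 = 5
  a_9 = 0·5 + -2·-22 + 0·35 + -3·17 = -7
  a_10 = 0·-7 + -2·5 + 0·-22 + -3·35 = -115
  a_11 = 0·-115 + -2·-7 + 0·5 + -3·-22 = 80
  a_12 = 0·80 + -2·-115 + 0·-7 + -3·5 = 215
  a_13 = 0·215 + -2·80 + 0·-115 + -3·-7 = -139

0,-2,0,-3 ; -139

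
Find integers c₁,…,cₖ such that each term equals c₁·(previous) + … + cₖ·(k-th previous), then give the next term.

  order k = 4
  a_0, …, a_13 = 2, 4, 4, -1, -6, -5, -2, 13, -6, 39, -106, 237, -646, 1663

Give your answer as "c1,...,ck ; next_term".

-2,1,-2,-2 ; -4234

  a_4 = -2·-1 + 1·4 + -2·4 + -2·2 = -6
  a_5 = -2·-6 + 1·-1 + -2·4 + -2·4 = -5
  a_6 = -2·-5 + 1·-6 + -2·-1 + -2·4 = -2
  a_7 = -2·-2 + 1·-5 + -2·-6 + -2·-1 = 13
  a_8 = -2·13 + 1·-2 + -2·-5 + -2·-6 = -6
  a_9 = -2·-6 + 1·13 + -2·-2 + -2·-5 = 39
  a_10 = -2·39 + 1·-6 + -2·13 + -2·-2 = -106
  a_11 = -2·-106 + 1·39 + -2·-6 + -2·13 = 237
  a_12 = -2·237 + 1·-106 + -2·39 + -2·-6 = -646
  a_13 = -2·-646 + 1·237 + -2·-106 + -2·39 = 1663
  a_14 = -2·1663 + 1·-646 + -2·237 + -2·-106 = -4234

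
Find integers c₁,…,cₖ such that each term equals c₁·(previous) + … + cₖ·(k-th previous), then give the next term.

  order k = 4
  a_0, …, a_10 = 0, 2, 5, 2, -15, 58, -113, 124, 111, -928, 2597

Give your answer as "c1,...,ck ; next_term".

  a_4 = -3·2 + -3·5 + 3·2 + 2·0 = -15
  a_5 = -3·-15 + -3·2 + 3·5 + 2·2 = 58
  a_6 = -3·58 + -3·-15 + 3·2 + 2·5 = -113
  a_7 = -3·-113 + -3·58 + 3·-15 + 2·2 = 124
  a_8 = -3·124 + -3·-113 + 3·58 + 2·-15 = 111
  a_9 = -3·111 + -3·124 + 3·-113 + 2·58 = -928
  a_10 = -3·-928 + -3·111 + 3·124 + 2·-113 = 2597
  a_11 = -3·2597 + -3·-928 + 3·111 + 2·124 = -4426

-3,-3,3,2 ; -4426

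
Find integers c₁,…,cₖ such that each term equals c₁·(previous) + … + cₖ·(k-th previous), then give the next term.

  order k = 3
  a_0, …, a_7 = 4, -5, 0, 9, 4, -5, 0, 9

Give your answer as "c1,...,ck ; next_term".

  a_3 = 1·0 + -1·-5 + 1·4 = 9
  a_4 = 1·9 + -1·0 + 1·-5 = 4
  a_5 = 1·4 + -1·9 + 1·0 = -5
  a_6 = 1·-5 + -1·4 + 1·9 = 0
  a_7 = 1·0 + -1·-5 + 1·4 = 9
  a_8 = 1·9 + -1·0 + 1·-5 = 4

1,-1,1 ; 4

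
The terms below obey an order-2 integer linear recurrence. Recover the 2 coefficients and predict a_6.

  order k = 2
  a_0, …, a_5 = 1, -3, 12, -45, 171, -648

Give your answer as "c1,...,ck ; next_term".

  a_2 = -3·-3 + 3·1 = 12
  a_3 = -3·12 + 3·-3 = -45
  a_4 = -3·-45 + 3·12 = 171
  a_5 = -3·171 + 3·-45 = -648
  a_6 = -3·-648 + 3·171 = 2457

-3,3 ; 2457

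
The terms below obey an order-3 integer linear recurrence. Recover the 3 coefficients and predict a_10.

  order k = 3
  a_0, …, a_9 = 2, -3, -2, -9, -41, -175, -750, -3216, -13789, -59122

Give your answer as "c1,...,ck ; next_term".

4,1,1 ; -253493

  a_3 = 4·-2 + 1·-3 + 1·2 = -9
  a_4 = 4·-9 + 1·-2 + 1·-3 = -41
  a_5 = 4·-41 + 1·-9 + 1·-2 = -175
  a_6 = 4·-175 + 1·-41 + 1·-9 = -750
  a_7 = 4·-750 + 1·-175 + 1·-41 = -3216
  a_8 = 4·-3216 + 1·-750 + 1·-175 = -13789
  a_9 = 4·-13789 + 1·-3216 + 1·-750 = -59122
  a_10 = 4·-59122 + 1·-13789 + 1·-3216 = -253493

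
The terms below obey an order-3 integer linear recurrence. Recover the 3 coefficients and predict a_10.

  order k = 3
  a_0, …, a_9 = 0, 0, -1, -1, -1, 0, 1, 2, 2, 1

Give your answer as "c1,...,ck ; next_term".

1,0,-1 ; -1

  a_3 = 1·-1 + 0·0 + -1·0 = -1
  a_4 = 1·-1 + 0·-1 + -1·0 = -1
  a_5 = 1·-1 + 0·-1 + -1·-1 = 0
  a_6 = 1·0 + 0·-1 + -1·-1 = 1
  a_7 = 1·1 + 0·0 + -1·-1 = 2
  a_8 = 1·2 + 0·1 + -1·0 = 2
  a_9 = 1·2 + 0·2 + -1·1 = 1
  a_10 = 1·1 + 0·2 + -1·2 = -1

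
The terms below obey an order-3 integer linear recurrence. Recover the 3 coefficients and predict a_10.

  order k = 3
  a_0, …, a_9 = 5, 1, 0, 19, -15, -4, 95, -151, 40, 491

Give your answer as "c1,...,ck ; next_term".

-1,-1,4 ; -1135

  a_3 = -1·0 + -1·1 + 4·5 = 19
  a_4 = -1·19 + -1·0 + 4·1 = -15
  a_5 = -1·-15 + -1·19 + 4·0 = -4
  a_6 = -1·-4 + -1·-15 + 4·19 = 95
  a_7 = -1·95 + -1·-4 + 4·-15 = -151
  a_8 = -1·-151 + -1·95 + 4·-4 = 40
  a_9 = -1·40 + -1·-151 + 4·95 = 491
  a_10 = -1·491 + -1·40 + 4·-151 = -1135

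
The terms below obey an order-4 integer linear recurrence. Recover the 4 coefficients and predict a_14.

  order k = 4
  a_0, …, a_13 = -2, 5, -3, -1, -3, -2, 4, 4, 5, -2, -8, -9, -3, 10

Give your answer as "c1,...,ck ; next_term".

  a_4 = 0·-1 + 0·-3 + -1·5 + -1·-2 = -3
  a_5 = 0·-3 + 0·-1 + -1·-3 + -1·5 = -2
  a_6 = 0·-2 + 0·-3 + -1·-1 + -1·-3 = 4
  a_7 = 0·4 + 0·-2 + -1·-3 + -1·-1 = 4
  a_8 = 0·4 + 0·4 + -1·-2 + -1·-3 = 5
  a_9 = 0·5 + 0·4 + -1·4 + -1·-2 = -2
  a_10 = 0·-2 + 0·5 + -1·4 + -1·4 = -8
  a_11 = 0·-8 + 0·-2 + -1·5 + -1·4 = -9
  a_12 = 0·-9 + 0·-8 + -1·-2 + -1·5 = -3
  a_13 = 0·-3 + 0·-9 + -1·-8 + -1·-2 = 10
  a_14 = 0·10 + 0·-3 + -1·-9 + -1·-8 = 17

0,0,-1,-1 ; 17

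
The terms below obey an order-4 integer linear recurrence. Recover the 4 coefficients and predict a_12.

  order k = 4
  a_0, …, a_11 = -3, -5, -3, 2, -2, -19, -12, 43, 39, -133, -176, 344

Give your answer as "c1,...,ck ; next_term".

  a_4 = 1·2 + -3·-3 + 2·-5 + 1·-3 = -2
  a_5 = 1·-2 + -3·2 + 2·-3 + 1·-5 = -19
  a_6 = 1·-19 + -3·-2 + 2·2 + 1·-3 = -12
  a_7 = 1·-12 + -3·-19 + 2·-2 + 1·2 = 43
  a_8 = 1·43 + -3·-12 + 2·-19 + 1·-2 = 39
  a_9 = 1·39 + -3·43 + 2·-12 + 1·-19 = -133
  a_10 = 1·-133 + -3·39 + 2·43 + 1·-12 = -176
  a_11 = 1·-176 + -3·-133 + 2·39 + 1·43 = 344
  a_12 = 1·344 + -3·-176 + 2·-133 + 1·39 = 645

1,-3,2,1 ; 645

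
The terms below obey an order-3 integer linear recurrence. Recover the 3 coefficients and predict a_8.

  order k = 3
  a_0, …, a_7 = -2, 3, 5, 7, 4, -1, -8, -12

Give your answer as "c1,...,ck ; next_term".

  a_3 = 1·5 + 0·3 + -1·-2 = 7
  a_4 = 1·7 + 0·5 + -1·3 = 4
  a_5 = 1·4 + 0·7 + -1·5 = -1
  a_6 = 1·-1 + 0·4 + -1·7 = -8
  a_7 = 1·-8 + 0·-1 + -1·4 = -12
  a_8 = 1·-12 + 0·-8 + -1·-1 = -11

1,0,-1 ; -11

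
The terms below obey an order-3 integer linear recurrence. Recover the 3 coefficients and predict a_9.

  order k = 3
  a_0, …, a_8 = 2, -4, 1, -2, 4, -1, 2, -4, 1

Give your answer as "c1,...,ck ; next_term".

0,0,-1 ; -2

  a_3 = 0·1 + 0·-4 + -1·2 = -2
  a_4 = 0·-2 + 0·1 + -1·-4 = 4
  a_5 = 0·4 + 0·-2 + -1·1 = -1
  a_6 = 0·-1 + 0·4 + -1·-2 = 2
  a_7 = 0·2 + 0·-1 + -1·4 = -4
  a_8 = 0·-4 + 0·2 + -1·-1 = 1
  a_9 = 0·1 + 0·-4 + -1·2 = -2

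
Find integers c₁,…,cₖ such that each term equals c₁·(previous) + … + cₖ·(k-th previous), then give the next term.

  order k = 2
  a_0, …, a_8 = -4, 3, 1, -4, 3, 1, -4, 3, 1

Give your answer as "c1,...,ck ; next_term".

-1,-1 ; -4

  a_2 = -1·3 + -1·-4 = 1
  a_3 = -1·1 + -1·3 = -4
  a_4 = -1·-4 + -1·1 = 3
  a_5 = -1·3 + -1·-4 = 1
  a_6 = -1·1 + -1·3 = -4
  a_7 = -1·-4 + -1·1 = 3
  a_8 = -1·3 + -1·-4 = 1
  a_9 = -1·1 + -1·3 = -4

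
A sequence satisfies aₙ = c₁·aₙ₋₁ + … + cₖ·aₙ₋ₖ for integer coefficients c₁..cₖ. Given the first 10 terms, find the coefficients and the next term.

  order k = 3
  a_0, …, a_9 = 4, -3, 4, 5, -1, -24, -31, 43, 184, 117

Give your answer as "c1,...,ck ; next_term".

1,-3,-2 ; -521

  a_3 = 1·4 + -3·-3 + -2·4 = 5
  a_4 = 1·5 + -3·4 + -2·-3 = -1
  a_5 = 1·-1 + -3·5 + -2·4 = -24
  a_6 = 1·-24 + -3·-1 + -2·5 = -31
  a_7 = 1·-31 + -3·-24 + -2·-1 = 43
  a_8 = 1·43 + -3·-31 + -2·-24 = 184
  a_9 = 1·184 + -3·43 + -2·-31 = 117
  a_10 = 1·117 + -3·184 + -2·43 = -521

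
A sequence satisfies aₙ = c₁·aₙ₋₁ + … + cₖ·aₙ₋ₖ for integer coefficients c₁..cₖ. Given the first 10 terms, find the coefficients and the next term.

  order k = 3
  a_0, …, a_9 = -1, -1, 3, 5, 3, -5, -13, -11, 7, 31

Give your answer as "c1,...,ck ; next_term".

  a_3 = 1·3 + -1·-1 + -1·-1 = 5
  a_4 = 1·5 + -1·3 + -1·-1 = 3
  a_5 = 1·3 + -1·5 + -1·3 = -5
  a_6 = 1·-5 + -1·3 + -1·5 = -13
  a_7 = 1·-13 + -1·-5 + -1·3 = -11
  a_8 = 1·-11 + -1·-13 + -1·-5 = 7
  a_9 = 1·7 + -1·-11 + -1·-13 = 31
  a_10 = 1·31 + -1·7 + -1·-11 = 35

1,-1,-1 ; 35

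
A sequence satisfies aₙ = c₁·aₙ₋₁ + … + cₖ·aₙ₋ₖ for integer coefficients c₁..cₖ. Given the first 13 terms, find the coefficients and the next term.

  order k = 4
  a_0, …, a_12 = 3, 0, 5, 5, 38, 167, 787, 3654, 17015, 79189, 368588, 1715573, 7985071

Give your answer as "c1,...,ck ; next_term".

  a_4 = 4·5 + 3·5 + 0·0 + 1·3 = 38
  a_5 = 4·38 + 3·5 + 0·5 + 1·0 = 167
  a_6 = 4·167 + 3·38 + 0·5 + 1·5 = 787
  a_7 = 4·787 + 3·167 + 0·38 + 1·5 = 3654
  a_8 = 4·3654 + 3·787 + 0·167 + 1·38 = 17015
  a_9 = 4·17015 + 3·3654 + 0·787 + 1·167 = 79189
  a_10 = 4·79189 + 3·17015 + 0·3654 + 1·787 = 368588
  a_11 = 4·368588 + 3·79189 + 0·17015 + 1·3654 = 1715573
  a_12 = 4·1715573 + 3·368588 + 0·79189 + 1·17015 = 7985071
  a_13 = 4·7985071 + 3·1715573 + 0·368588 + 1·79189 = 37166192

4,3,0,1 ; 37166192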